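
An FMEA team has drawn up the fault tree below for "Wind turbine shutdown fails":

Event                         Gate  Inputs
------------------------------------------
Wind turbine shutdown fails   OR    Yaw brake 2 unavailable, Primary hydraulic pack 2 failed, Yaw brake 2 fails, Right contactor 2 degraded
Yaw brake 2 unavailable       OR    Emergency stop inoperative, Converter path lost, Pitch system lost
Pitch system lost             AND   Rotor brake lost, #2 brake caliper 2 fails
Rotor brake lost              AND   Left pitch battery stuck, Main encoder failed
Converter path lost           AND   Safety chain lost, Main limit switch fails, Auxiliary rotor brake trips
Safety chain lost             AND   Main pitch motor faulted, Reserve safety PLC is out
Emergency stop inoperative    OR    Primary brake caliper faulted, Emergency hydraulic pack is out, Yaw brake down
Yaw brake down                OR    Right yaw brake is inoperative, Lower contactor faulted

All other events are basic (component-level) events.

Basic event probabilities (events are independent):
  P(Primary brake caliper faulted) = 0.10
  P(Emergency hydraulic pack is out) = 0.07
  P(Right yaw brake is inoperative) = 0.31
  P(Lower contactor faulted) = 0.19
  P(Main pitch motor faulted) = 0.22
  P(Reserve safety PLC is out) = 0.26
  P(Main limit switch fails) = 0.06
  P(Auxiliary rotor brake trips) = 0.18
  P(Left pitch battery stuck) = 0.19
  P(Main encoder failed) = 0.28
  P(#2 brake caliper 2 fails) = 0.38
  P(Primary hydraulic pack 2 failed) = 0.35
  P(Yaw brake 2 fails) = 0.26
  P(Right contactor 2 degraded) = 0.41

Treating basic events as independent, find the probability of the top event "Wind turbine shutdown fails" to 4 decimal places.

P(Yaw brake down) [OR] = 1 − (1−0.31) × (1−0.19) = 0.441100
P(Emergency stop inoperative) [OR] = 1 − (1−0.10) × (1−0.07) × (1−0.441100) = 0.532201
P(Safety chain lost) [AND] = 0.22 × 0.26 = 0.057200
P(Converter path lost) [AND] = 0.057200 × 0.06 × 0.18 = 0.000618
P(Rotor brake lost) [AND] = 0.19 × 0.28 = 0.053200
P(Pitch system lost) [AND] = 0.053200 × 0.38 = 0.020216
P(Yaw brake 2 unavailable) [OR] = 1 − (1−0.532201) × (1−0.000618) × (1−0.020216) = 0.541941
P(Wind turbine shutdown fails) [OR] = 1 − (1−0.541941) × (1−0.35) × (1−0.26) × (1−0.41) = 0.870007
Rounded to 4 decimal places: P(Wind turbine shutdown fails) ≈ 0.8700.

0.8700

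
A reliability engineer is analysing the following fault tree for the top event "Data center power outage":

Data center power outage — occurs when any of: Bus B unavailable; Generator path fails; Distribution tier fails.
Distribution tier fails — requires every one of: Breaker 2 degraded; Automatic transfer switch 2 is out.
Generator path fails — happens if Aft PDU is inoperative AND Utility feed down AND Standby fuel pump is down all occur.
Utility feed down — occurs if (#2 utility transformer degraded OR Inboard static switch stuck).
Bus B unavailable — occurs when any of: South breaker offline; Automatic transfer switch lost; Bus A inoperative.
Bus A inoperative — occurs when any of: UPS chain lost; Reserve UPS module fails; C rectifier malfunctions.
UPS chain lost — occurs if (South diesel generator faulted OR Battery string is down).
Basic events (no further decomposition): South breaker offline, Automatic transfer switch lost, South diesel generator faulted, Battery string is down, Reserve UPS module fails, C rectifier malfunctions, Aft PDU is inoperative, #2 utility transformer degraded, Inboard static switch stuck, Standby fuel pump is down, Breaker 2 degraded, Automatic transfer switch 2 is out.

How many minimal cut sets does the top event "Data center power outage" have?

9

UPS chain lost [OR]: union of children's cut sets → 2 cut set(s).
Bus A inoperative [OR]: union of children's cut sets → 4 cut set(s).
Bus B unavailable [OR]: union of children's cut sets → 6 cut set(s).
Utility feed down [OR]: union of children's cut sets → 2 cut set(s).
Generator path fails [AND]: one cut set from each child combined → 1 × 2 × 1 = 2 cut set(s).
Distribution tier fails [AND]: one cut set from each child combined → 1 × 1 = 1 cut set(s).
Data center power outage [OR]: union of children's cut sets → 9 cut set(s).
Minimal cut sets: {South breaker offline}; {Automatic transfer switch lost}; {South diesel generator faulted}; {Battery string is down}; {Reserve UPS module fails}; {C rectifier malfunctions}; {#2 utility transformer degraded, Aft PDU is inoperative, Standby fuel pump is down}; {Aft PDU is inoperative, Inboard static switch stuck, Standby fuel pump is down}; {Automatic transfer switch 2 is out, Breaker 2 degraded}.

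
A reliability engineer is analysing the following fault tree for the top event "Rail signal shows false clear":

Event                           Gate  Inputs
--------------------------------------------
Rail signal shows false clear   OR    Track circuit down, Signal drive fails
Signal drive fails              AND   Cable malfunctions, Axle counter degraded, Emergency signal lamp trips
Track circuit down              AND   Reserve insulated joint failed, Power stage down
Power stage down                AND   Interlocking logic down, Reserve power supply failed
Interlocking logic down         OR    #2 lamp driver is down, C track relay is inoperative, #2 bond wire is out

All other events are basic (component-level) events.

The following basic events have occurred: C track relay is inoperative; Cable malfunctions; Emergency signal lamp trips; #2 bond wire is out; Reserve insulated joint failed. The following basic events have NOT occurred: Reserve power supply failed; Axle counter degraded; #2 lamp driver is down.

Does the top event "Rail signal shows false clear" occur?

Interlocking logic down [OR]: #2 lamp driver is down=not, C track relay is inoperative=occurs, #2 bond wire is out=occurs → at least one input occurs → occurs.
Power stage down [AND]: Interlocking logic down=occurs, Reserve power supply failed=not → not all inputs occur → does not occur.
Track circuit down [AND]: Reserve insulated joint failed=occurs, Power stage down=not → not all inputs occur → does not occur.
Signal drive fails [AND]: Cable malfunctions=occurs, Axle counter degraded=not, Emergency signal lamp trips=occurs → not all inputs occur → does not occur.
Rail signal shows false clear [OR]: Track circuit down=not, Signal drive fails=not → no input occurs → does not occur.

No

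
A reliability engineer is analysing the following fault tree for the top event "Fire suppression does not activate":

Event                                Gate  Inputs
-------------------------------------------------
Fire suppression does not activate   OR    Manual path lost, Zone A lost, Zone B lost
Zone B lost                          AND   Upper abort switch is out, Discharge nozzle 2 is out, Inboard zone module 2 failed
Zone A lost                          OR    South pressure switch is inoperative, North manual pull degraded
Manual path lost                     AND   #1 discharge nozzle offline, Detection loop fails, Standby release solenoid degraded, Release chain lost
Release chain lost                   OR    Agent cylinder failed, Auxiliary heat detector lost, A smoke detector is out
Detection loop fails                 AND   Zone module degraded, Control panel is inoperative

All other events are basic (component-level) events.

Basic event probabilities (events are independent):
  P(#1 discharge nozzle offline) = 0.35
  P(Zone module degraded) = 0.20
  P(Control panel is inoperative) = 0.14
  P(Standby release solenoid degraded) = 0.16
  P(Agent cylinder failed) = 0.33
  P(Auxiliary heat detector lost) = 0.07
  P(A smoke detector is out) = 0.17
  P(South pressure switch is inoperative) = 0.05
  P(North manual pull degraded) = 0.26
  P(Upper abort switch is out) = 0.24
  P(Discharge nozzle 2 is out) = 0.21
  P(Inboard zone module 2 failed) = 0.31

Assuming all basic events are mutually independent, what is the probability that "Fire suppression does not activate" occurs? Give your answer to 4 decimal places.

P(Detection loop fails) [AND] = 0.20 × 0.14 = 0.028000
P(Release chain lost) [OR] = 1 − (1−0.33) × (1−0.07) × (1−0.17) = 0.482827
P(Manual path lost) [AND] = 0.35 × 0.028000 × 0.16 × 0.482827 = 0.000757
P(Zone A lost) [OR] = 1 − (1−0.05) × (1−0.26) = 0.297000
P(Zone B lost) [AND] = 0.24 × 0.21 × 0.31 = 0.015624
P(Fire suppression does not activate) [OR] = 1 − (1−0.000757) × (1−0.297000) × (1−0.015624) = 0.308508
Rounded to 4 decimal places: P(Fire suppression does not activate) ≈ 0.3085.

0.3085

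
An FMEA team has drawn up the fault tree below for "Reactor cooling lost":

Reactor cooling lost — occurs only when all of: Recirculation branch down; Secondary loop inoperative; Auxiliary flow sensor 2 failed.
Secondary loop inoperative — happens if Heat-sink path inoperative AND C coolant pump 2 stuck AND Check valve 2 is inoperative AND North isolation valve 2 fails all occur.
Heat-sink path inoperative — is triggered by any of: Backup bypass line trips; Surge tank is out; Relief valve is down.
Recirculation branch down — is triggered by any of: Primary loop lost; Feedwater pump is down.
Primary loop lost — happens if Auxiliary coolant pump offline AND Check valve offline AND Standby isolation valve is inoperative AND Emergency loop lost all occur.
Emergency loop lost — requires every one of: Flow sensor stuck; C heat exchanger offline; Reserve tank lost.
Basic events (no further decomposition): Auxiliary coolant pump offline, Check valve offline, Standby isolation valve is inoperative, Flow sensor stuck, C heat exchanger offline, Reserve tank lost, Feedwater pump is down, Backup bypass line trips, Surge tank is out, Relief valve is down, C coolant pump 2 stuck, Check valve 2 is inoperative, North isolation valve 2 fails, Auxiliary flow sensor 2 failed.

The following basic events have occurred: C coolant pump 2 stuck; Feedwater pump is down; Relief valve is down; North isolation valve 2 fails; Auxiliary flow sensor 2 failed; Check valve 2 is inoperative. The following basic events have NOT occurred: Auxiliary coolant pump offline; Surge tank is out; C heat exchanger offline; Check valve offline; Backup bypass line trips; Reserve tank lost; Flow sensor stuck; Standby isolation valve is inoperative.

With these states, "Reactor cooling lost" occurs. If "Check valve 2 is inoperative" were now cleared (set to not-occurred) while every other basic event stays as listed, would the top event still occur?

No

Counterfactual: set "Check valve 2 is inoperative" to not occurred.
Emergency loop lost [AND]: Flow sensor stuck=not, C heat exchanger offline=not, Reserve tank lost=not → not all inputs occur → does not occur.
Primary loop lost [AND]: Auxiliary coolant pump offline=not, Check valve offline=not, Standby isolation valve is inoperative=not, Emergency loop lost=not → not all inputs occur → does not occur.
Recirculation branch down [OR]: Primary loop lost=not, Feedwater pump is down=occurs → at least one input occurs → occurs.
Heat-sink path inoperative [OR]: Backup bypass line trips=not, Surge tank is out=not, Relief valve is down=occurs → at least one input occurs → occurs.
Secondary loop inoperative [AND]: Heat-sink path inoperative=occurs, C coolant pump 2 stuck=occurs, Check valve 2 is inoperative=not, North isolation valve 2 fails=occurs → not all inputs occur → does not occur.
Reactor cooling lost [AND]: Recirculation branch down=occurs, Secondary loop inoperative=not, Auxiliary flow sensor 2 failed=occurs → not all inputs occur → does not occur.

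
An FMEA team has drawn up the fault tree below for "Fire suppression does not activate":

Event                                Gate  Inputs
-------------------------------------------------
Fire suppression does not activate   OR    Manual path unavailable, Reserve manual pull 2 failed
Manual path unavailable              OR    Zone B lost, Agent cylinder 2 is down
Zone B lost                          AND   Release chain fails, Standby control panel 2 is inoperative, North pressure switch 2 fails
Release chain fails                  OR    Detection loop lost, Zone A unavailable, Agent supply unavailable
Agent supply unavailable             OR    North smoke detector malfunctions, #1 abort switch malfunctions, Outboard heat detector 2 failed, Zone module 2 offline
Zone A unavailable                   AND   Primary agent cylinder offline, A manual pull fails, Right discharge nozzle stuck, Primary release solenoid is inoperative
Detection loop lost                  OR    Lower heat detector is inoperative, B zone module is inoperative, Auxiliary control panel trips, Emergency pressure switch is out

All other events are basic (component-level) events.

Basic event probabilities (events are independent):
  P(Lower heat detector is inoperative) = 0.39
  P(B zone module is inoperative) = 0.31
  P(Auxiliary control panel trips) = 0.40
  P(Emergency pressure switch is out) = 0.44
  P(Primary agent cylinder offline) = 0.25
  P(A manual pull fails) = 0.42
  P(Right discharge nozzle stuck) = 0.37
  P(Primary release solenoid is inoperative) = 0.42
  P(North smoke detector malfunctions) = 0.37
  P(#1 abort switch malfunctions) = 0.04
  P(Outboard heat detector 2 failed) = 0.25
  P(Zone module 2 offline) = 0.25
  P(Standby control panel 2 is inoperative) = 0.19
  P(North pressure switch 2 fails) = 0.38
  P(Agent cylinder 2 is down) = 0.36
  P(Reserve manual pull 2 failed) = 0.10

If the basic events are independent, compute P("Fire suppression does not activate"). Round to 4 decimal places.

0.4636

P(Detection loop lost) [OR] = 1 − (1−0.39) × (1−0.31) × (1−0.40) × (1−0.44) = 0.858578
P(Zone A unavailable) [AND] = 0.25 × 0.42 × 0.37 × 0.42 = 0.016317
P(Agent supply unavailable) [OR] = 1 − (1−0.37) × (1−0.04) × (1−0.25) × (1−0.25) = 0.659800
P(Release chain fails) [OR] = 1 − (1−0.858578) × (1−0.016317) × (1−0.659800) = 0.952673
P(Zone B lost) [AND] = 0.952673 × 0.19 × 0.38 = 0.068783
P(Manual path unavailable) [OR] = 1 − (1−0.068783) × (1−0.36) = 0.404021
P(Fire suppression does not activate) [OR] = 1 − (1−0.404021) × (1−0.10) = 0.463619
Rounded to 4 decimal places: P(Fire suppression does not activate) ≈ 0.4636.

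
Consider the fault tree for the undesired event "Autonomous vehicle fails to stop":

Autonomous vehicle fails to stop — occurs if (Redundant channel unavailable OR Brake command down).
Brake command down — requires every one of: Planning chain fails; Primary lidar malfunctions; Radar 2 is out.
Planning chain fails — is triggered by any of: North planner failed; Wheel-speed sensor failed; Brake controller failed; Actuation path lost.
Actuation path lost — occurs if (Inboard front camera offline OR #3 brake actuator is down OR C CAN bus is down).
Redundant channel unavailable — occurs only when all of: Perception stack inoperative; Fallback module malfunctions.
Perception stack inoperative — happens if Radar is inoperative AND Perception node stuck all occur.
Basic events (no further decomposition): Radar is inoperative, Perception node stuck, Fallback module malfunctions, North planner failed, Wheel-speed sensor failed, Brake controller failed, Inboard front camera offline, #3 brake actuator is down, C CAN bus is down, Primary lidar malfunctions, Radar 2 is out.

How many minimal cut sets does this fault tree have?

7

Perception stack inoperative [AND]: one cut set from each child combined → 1 × 1 = 1 cut set(s).
Redundant channel unavailable [AND]: one cut set from each child combined → 1 × 1 = 1 cut set(s).
Actuation path lost [OR]: union of children's cut sets → 3 cut set(s).
Planning chain fails [OR]: union of children's cut sets → 6 cut set(s).
Brake command down [AND]: one cut set from each child combined → 6 × 1 × 1 = 6 cut set(s).
Autonomous vehicle fails to stop [OR]: union of children's cut sets → 7 cut set(s).
Minimal cut sets: {Fallback module malfunctions, Perception node stuck, Radar is inoperative}; {North planner failed, Primary lidar malfunctions, Radar 2 is out}; {Primary lidar malfunctions, Radar 2 is out, Wheel-speed sensor failed}; {Brake controller failed, Primary lidar malfunctions, Radar 2 is out}; {Inboard front camera offline, Primary lidar malfunctions, Radar 2 is out}; {#3 brake actuator is down, Primary lidar malfunctions, Radar 2 is out}; {C CAN bus is down, Primary lidar malfunctions, Radar 2 is out}.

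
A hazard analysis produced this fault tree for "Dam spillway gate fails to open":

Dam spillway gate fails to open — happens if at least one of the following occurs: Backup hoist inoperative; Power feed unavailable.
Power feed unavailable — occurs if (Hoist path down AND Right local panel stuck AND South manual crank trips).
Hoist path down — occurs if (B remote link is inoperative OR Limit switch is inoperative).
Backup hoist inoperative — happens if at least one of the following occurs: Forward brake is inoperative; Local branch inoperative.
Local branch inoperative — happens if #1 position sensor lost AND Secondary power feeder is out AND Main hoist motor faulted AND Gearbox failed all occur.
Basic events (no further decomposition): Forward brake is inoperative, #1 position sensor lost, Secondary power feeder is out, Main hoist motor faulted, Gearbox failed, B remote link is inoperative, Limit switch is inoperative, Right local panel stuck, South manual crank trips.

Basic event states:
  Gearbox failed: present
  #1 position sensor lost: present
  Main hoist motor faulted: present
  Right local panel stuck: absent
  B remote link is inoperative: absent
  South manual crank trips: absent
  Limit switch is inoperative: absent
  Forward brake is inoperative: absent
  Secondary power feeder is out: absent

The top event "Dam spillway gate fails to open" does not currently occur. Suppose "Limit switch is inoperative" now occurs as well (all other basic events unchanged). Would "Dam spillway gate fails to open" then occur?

Counterfactual: set "Limit switch is inoperative" to occurred.
Local branch inoperative [AND]: #1 position sensor lost=occurs, Secondary power feeder is out=not, Main hoist motor faulted=occurs, Gearbox failed=occurs → not all inputs occur → does not occur.
Backup hoist inoperative [OR]: Forward brake is inoperative=not, Local branch inoperative=not → no input occurs → does not occur.
Hoist path down [OR]: B remote link is inoperative=not, Limit switch is inoperative=occurs → at least one input occurs → occurs.
Power feed unavailable [AND]: Hoist path down=occurs, Right local panel stuck=not, South manual crank trips=not → not all inputs occur → does not occur.
Dam spillway gate fails to open [OR]: Backup hoist inoperative=not, Power feed unavailable=not → no input occurs → does not occur.

No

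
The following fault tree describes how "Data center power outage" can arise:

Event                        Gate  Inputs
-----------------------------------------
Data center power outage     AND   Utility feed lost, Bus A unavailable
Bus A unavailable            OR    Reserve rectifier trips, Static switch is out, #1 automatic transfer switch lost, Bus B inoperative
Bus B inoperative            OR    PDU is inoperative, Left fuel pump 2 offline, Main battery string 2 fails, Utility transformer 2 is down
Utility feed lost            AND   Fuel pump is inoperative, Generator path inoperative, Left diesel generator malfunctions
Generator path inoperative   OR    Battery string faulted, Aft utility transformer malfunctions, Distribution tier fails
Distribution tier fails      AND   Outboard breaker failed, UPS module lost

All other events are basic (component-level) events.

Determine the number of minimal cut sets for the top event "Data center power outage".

21

Distribution tier fails [AND]: one cut set from each child combined → 1 × 1 = 1 cut set(s).
Generator path inoperative [OR]: union of children's cut sets → 3 cut set(s).
Utility feed lost [AND]: one cut set from each child combined → 1 × 3 × 1 = 3 cut set(s).
Bus B inoperative [OR]: union of children's cut sets → 4 cut set(s).
Bus A unavailable [OR]: union of children's cut sets → 7 cut set(s).
Data center power outage [AND]: one cut set from each child combined → 3 × 7 = 21 cut set(s).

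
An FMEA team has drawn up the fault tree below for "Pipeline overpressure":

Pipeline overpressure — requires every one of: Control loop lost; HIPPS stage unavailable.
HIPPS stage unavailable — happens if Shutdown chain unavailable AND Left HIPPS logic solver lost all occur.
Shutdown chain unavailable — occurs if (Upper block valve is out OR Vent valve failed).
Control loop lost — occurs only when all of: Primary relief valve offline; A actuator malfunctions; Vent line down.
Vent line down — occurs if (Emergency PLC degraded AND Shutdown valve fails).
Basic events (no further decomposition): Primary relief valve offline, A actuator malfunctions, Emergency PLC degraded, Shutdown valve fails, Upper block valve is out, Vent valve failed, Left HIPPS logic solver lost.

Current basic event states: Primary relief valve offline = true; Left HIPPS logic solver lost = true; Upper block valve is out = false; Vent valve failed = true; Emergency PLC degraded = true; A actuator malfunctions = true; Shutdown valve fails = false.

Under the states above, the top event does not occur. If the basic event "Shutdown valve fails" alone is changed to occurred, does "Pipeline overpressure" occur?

Counterfactual: set "Shutdown valve fails" to occurred.
Vent line down [AND]: Emergency PLC degraded=occurs, Shutdown valve fails=occurs → all inputs occur → occurs.
Control loop lost [AND]: Primary relief valve offline=occurs, A actuator malfunctions=occurs, Vent line down=occurs → all inputs occur → occurs.
Shutdown chain unavailable [OR]: Upper block valve is out=not, Vent valve failed=occurs → at least one input occurs → occurs.
HIPPS stage unavailable [AND]: Shutdown chain unavailable=occurs, Left HIPPS logic solver lost=occurs → all inputs occur → occurs.
Pipeline overpressure [AND]: Control loop lost=occurs, HIPPS stage unavailable=occurs → all inputs occur → occurs.

Yes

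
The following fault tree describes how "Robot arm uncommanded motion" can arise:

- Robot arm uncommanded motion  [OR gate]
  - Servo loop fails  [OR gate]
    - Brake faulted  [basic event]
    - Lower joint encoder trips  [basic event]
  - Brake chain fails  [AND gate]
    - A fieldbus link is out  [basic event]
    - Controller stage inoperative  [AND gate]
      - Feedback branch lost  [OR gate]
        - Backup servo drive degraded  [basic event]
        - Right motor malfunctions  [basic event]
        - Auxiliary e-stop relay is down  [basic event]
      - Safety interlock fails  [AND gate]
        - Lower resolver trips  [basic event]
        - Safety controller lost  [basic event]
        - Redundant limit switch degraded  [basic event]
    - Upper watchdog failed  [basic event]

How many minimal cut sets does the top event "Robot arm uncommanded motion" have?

5

Servo loop fails [OR]: union of children's cut sets → 2 cut set(s).
Feedback branch lost [OR]: union of children's cut sets → 3 cut set(s).
Safety interlock fails [AND]: one cut set from each child combined → 1 × 1 × 1 = 1 cut set(s).
Controller stage inoperative [AND]: one cut set from each child combined → 3 × 1 = 3 cut set(s).
Brake chain fails [AND]: one cut set from each child combined → 1 × 3 × 1 = 3 cut set(s).
Robot arm uncommanded motion [OR]: union of children's cut sets → 5 cut set(s).
Minimal cut sets: {Brake faulted}; {Lower joint encoder trips}; {A fieldbus link is out, Backup servo drive degraded, Lower resolver trips, Redundant limit switch degraded, Safety controller lost, Upper watchdog failed}; {A fieldbus link is out, Lower resolver trips, Redundant limit switch degraded, Right motor malfunctions, Safety controller lost, Upper watchdog failed}; {A fieldbus link is out, Auxiliary e-stop relay is down, Lower resolver trips, Redundant limit switch degraded, Safety controller lost, Upper watchdog failed}.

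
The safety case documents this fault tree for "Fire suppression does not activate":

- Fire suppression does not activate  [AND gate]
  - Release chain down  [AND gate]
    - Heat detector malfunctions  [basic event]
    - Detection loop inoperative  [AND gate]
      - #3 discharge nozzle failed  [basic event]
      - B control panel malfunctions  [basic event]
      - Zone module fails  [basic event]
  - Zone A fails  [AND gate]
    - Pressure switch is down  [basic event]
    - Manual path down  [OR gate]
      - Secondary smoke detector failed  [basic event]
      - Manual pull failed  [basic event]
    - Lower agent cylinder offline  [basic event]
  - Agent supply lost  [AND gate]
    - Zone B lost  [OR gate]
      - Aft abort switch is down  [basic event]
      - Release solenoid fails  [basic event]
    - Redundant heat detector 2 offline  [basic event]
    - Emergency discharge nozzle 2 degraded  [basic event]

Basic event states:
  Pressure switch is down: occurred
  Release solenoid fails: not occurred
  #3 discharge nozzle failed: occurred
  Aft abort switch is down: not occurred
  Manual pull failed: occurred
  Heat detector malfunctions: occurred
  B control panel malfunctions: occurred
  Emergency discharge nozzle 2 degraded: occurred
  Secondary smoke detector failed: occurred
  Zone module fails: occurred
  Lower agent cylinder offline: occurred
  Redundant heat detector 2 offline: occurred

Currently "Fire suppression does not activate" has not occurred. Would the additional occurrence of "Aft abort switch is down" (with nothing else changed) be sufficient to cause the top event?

Yes

Counterfactual: set "Aft abort switch is down" to occurred.
Detection loop inoperative [AND]: #3 discharge nozzle failed=occurs, B control panel malfunctions=occurs, Zone module fails=occurs → all inputs occur → occurs.
Release chain down [AND]: Heat detector malfunctions=occurs, Detection loop inoperative=occurs → all inputs occur → occurs.
Manual path down [OR]: Secondary smoke detector failed=occurs, Manual pull failed=occurs → at least one input occurs → occurs.
Zone A fails [AND]: Pressure switch is down=occurs, Manual path down=occurs, Lower agent cylinder offline=occurs → all inputs occur → occurs.
Zone B lost [OR]: Aft abort switch is down=occurs, Release solenoid fails=not → at least one input occurs → occurs.
Agent supply lost [AND]: Zone B lost=occurs, Redundant heat detector 2 offline=occurs, Emergency discharge nozzle 2 degraded=occurs → all inputs occur → occurs.
Fire suppression does not activate [AND]: Release chain down=occurs, Zone A fails=occurs, Agent supply lost=occurs → all inputs occur → occurs.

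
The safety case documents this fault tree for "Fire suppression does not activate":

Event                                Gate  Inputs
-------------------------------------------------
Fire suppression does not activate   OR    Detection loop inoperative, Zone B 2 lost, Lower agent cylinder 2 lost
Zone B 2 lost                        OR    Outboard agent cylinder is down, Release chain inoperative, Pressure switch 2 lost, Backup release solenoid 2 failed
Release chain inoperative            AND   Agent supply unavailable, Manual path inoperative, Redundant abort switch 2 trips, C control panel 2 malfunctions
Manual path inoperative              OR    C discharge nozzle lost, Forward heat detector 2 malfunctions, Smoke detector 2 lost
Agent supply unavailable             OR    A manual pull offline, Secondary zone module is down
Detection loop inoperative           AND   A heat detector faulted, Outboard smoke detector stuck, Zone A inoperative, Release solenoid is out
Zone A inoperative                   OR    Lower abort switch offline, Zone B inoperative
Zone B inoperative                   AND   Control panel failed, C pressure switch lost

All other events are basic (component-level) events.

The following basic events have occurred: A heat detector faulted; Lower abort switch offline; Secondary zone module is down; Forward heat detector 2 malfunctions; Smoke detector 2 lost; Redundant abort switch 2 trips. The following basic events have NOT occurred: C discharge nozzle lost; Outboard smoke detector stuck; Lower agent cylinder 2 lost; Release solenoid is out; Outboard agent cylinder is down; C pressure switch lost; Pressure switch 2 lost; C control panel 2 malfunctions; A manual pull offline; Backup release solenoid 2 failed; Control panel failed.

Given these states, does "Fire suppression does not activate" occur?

No

Zone B inoperative [AND]: Control panel failed=not, C pressure switch lost=not → not all inputs occur → does not occur.
Zone A inoperative [OR]: Lower abort switch offline=occurs, Zone B inoperative=not → at least one input occurs → occurs.
Detection loop inoperative [AND]: A heat detector faulted=occurs, Outboard smoke detector stuck=not, Zone A inoperative=occurs, Release solenoid is out=not → not all inputs occur → does not occur.
Agent supply unavailable [OR]: A manual pull offline=not, Secondary zone module is down=occurs → at least one input occurs → occurs.
Manual path inoperative [OR]: C discharge nozzle lost=not, Forward heat detector 2 malfunctions=occurs, Smoke detector 2 lost=occurs → at least one input occurs → occurs.
Release chain inoperative [AND]: Agent supply unavailable=occurs, Manual path inoperative=occurs, Redundant abort switch 2 trips=occurs, C control panel 2 malfunctions=not → not all inputs occur → does not occur.
Zone B 2 lost [OR]: Outboard agent cylinder is down=not, Release chain inoperative=not, Pressure switch 2 lost=not, Backup release solenoid 2 failed=not → no input occurs → does not occur.
Fire suppression does not activate [OR]: Detection loop inoperative=not, Zone B 2 lost=not, Lower agent cylinder 2 lost=not → no input occurs → does not occur.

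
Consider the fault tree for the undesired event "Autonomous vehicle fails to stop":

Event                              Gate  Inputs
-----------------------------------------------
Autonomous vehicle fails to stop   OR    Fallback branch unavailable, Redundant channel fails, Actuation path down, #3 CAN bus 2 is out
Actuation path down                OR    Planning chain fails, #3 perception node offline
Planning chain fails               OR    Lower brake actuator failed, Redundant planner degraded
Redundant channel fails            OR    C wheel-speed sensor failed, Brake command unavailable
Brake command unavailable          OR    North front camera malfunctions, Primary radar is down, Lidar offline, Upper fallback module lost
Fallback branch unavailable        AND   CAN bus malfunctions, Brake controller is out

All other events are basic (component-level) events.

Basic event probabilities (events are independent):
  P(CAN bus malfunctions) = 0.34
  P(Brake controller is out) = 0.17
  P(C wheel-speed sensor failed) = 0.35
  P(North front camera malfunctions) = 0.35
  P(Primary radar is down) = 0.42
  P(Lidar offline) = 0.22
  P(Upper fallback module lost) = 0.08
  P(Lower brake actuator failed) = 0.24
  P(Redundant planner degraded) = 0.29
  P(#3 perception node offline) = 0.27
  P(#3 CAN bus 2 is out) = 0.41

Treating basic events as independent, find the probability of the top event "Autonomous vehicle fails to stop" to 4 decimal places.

0.9615

P(Fallback branch unavailable) [AND] = 0.34 × 0.17 = 0.057800
P(Brake command unavailable) [OR] = 1 − (1−0.35) × (1−0.42) × (1−0.22) × (1−0.08) = 0.729465
P(Redundant channel fails) [OR] = 1 − (1−0.35) × (1−0.729465) = 0.824152
P(Planning chain fails) [OR] = 1 − (1−0.24) × (1−0.29) = 0.460400
P(Actuation path down) [OR] = 1 − (1−0.460400) × (1−0.27) = 0.606092
P(Autonomous vehicle fails to stop) [OR] = 1 − (1−0.057800) × (1−0.824152) × (1−0.606092) × (1−0.41) = 0.961494
Rounded to 4 decimal places: P(Autonomous vehicle fails to stop) ≈ 0.9615.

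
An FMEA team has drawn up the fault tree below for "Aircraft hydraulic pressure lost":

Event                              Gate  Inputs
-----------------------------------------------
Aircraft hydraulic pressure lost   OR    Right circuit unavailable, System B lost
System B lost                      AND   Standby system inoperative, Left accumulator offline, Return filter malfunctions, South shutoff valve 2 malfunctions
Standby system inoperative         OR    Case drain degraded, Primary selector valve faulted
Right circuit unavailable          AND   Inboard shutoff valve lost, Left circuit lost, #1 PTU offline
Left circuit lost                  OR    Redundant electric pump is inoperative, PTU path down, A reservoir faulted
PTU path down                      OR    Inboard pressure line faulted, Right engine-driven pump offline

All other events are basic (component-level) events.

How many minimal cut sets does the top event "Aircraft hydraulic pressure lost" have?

PTU path down [OR]: union of children's cut sets → 2 cut set(s).
Left circuit lost [OR]: union of children's cut sets → 4 cut set(s).
Right circuit unavailable [AND]: one cut set from each child combined → 1 × 4 × 1 = 4 cut set(s).
Standby system inoperative [OR]: union of children's cut sets → 2 cut set(s).
System B lost [AND]: one cut set from each child combined → 2 × 1 × 1 × 1 = 2 cut set(s).
Aircraft hydraulic pressure lost [OR]: union of children's cut sets → 6 cut set(s).
Minimal cut sets: {#1 PTU offline, Inboard shutoff valve lost, Redundant electric pump is inoperative}; {#1 PTU offline, Inboard pressure line faulted, Inboard shutoff valve lost}; {#1 PTU offline, Inboard shutoff valve lost, Right engine-driven pump offline}; {#1 PTU offline, A reservoir faulted, Inboard shutoff valve lost}; {Case drain degraded, Left accumulator offline, Return filter malfunctions, South shutoff valve 2 malfunctions}; {Left accumulator offline, Primary selector valve faulted, Return filter malfunctions, South shutoff valve 2 malfunctions}.

6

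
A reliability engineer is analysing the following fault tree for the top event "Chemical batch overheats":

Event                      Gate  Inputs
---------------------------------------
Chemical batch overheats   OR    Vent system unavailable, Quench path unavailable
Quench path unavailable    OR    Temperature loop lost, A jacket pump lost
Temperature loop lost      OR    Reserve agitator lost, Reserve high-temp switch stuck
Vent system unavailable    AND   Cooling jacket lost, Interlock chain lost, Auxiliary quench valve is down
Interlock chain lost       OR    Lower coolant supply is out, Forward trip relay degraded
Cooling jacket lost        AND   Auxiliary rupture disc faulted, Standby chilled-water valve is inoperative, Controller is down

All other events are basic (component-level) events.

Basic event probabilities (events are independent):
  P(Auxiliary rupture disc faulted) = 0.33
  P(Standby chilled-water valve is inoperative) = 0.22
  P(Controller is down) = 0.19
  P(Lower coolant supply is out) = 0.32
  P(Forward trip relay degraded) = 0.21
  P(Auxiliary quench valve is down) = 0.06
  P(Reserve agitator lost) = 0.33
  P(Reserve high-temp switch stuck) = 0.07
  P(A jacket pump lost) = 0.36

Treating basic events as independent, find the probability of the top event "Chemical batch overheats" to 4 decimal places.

0.6014

P(Cooling jacket lost) [AND] = 0.33 × 0.22 × 0.19 = 0.013794
P(Interlock chain lost) [OR] = 1 − (1−0.32) × (1−0.21) = 0.462800
P(Vent system unavailable) [AND] = 0.013794 × 0.462800 × 0.06 = 0.000383
P(Temperature loop lost) [OR] = 1 − (1−0.33) × (1−0.07) = 0.376900
P(Quench path unavailable) [OR] = 1 − (1−0.376900) × (1−0.36) = 0.601216
P(Chemical batch overheats) [OR] = 1 − (1−0.000383) × (1−0.601216) = 0.601369
Rounded to 4 decimal places: P(Chemical batch overheats) ≈ 0.6014.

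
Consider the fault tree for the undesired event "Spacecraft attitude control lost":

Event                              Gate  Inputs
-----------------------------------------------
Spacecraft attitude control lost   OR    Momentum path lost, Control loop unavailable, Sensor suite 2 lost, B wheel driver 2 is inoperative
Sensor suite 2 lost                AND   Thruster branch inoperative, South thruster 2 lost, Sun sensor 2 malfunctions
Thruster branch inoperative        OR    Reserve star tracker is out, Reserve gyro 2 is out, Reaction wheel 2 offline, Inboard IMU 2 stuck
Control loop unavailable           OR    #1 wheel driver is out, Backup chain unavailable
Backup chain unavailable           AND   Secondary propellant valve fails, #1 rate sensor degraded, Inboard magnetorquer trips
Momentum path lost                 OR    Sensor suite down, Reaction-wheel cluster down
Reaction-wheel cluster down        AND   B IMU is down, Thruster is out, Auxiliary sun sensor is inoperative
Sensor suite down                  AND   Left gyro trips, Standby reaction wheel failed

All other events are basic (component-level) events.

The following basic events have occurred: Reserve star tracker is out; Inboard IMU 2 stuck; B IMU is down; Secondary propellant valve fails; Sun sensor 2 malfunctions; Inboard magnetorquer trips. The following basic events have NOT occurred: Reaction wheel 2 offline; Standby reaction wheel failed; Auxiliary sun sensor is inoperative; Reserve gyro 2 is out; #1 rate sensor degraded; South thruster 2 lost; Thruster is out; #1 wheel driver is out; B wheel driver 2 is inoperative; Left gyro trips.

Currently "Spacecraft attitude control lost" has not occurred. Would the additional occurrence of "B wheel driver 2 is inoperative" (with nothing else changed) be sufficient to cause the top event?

Counterfactual: set "B wheel driver 2 is inoperative" to occurred.
Sensor suite down [AND]: Left gyro trips=not, Standby reaction wheel failed=not → not all inputs occur → does not occur.
Reaction-wheel cluster down [AND]: B IMU is down=occurs, Thruster is out=not, Auxiliary sun sensor is inoperative=not → not all inputs occur → does not occur.
Momentum path lost [OR]: Sensor suite down=not, Reaction-wheel cluster down=not → no input occurs → does not occur.
Backup chain unavailable [AND]: Secondary propellant valve fails=occurs, #1 rate sensor degraded=not, Inboard magnetorquer trips=occurs → not all inputs occur → does not occur.
Control loop unavailable [OR]: #1 wheel driver is out=not, Backup chain unavailable=not → no input occurs → does not occur.
Thruster branch inoperative [OR]: Reserve star tracker is out=occurs, Reserve gyro 2 is out=not, Reaction wheel 2 offline=not, Inboard IMU 2 stuck=occurs → at least one input occurs → occurs.
Sensor suite 2 lost [AND]: Thruster branch inoperative=occurs, South thruster 2 lost=not, Sun sensor 2 malfunctions=occurs → not all inputs occur → does not occur.
Spacecraft attitude control lost [OR]: Momentum path lost=not, Control loop unavailable=not, Sensor suite 2 lost=not, B wheel driver 2 is inoperative=occurs → at least one input occurs → occurs.

Yes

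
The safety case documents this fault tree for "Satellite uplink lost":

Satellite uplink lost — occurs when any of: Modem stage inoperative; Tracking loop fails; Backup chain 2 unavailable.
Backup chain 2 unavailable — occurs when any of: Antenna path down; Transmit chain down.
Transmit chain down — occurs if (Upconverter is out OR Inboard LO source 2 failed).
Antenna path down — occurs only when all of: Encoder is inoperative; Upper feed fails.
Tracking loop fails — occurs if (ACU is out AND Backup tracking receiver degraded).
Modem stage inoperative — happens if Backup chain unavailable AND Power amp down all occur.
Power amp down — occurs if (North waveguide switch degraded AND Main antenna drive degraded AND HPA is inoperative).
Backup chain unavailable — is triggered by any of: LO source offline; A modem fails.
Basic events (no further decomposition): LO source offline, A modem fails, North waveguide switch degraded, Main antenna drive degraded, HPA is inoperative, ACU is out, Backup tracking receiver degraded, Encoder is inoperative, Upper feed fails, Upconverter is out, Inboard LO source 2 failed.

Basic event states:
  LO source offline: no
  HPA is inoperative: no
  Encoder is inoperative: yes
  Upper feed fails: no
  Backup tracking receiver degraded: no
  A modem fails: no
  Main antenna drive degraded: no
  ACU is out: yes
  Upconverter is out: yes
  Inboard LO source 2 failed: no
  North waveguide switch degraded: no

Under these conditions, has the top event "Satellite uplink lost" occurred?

Backup chain unavailable [OR]: LO source offline=not, A modem fails=not → no input occurs → does not occur.
Power amp down [AND]: North waveguide switch degraded=not, Main antenna drive degraded=not, HPA is inoperative=not → not all inputs occur → does not occur.
Modem stage inoperative [AND]: Backup chain unavailable=not, Power amp down=not → not all inputs occur → does not occur.
Tracking loop fails [AND]: ACU is out=occurs, Backup tracking receiver degraded=not → not all inputs occur → does not occur.
Antenna path down [AND]: Encoder is inoperative=occurs, Upper feed fails=not → not all inputs occur → does not occur.
Transmit chain down [OR]: Upconverter is out=occurs, Inboard LO source 2 failed=not → at least one input occurs → occurs.
Backup chain 2 unavailable [OR]: Antenna path down=not, Transmit chain down=occurs → at least one input occurs → occurs.
Satellite uplink lost [OR]: Modem stage inoperative=not, Tracking loop fails=not, Backup chain 2 unavailable=occurs → at least one input occurs → occurs.

Yes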